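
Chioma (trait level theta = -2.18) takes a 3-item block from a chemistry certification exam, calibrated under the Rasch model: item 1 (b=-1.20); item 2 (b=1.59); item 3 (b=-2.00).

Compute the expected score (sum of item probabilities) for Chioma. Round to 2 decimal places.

0.75

P(theta) = 1 / (1 + exp(−(theta − b)))
P_1 = 1/(1+e^{0.9800}) = 0.2729
P_2 = 1/(1+e^{3.7700}) = 0.0225
P_3 = 1/(1+e^{0.1800}) = 0.4551
E[score] = 0.2729 + 0.0225 + 0.4551 = 0.7505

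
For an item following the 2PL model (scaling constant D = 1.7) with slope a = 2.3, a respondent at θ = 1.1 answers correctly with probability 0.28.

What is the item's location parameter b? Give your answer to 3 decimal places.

P(θ) = 1 / (1 + exp(−D·a(θ − b)))
logit(0.28) = ln(0.28/0.72) = -0.9445
b = θ − logit/(1.7·a) = 1.1 − (-0.9445)/3.9100 = 1.3416

1.342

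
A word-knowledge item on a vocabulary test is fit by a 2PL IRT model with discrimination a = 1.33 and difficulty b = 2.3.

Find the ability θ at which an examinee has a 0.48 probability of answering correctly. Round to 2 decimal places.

2.24

P(θ) = 1 / (1 + exp(−a(θ − b)))
logit = ln(0.4800/0.5200) = -0.0800
θ = b + logit/(a) = 2.3 + (-0.0800)/1.3300 = 2.2398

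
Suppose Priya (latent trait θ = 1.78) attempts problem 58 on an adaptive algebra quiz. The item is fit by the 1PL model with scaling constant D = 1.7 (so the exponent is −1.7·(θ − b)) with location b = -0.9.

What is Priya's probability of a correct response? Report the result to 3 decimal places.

P(θ) = 1 / (1 + exp(−D·(θ − b)))
Exponent: 1.7 × (1.78 − (-0.9)) = 4.5560
1/(1 + e^{-4.5560}) = 0.9896
P = 0.9896

0.990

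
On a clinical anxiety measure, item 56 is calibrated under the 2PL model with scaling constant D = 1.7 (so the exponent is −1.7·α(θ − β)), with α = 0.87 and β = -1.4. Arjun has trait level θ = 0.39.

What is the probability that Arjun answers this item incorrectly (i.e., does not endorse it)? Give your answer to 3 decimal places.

P(θ) = 1 / (1 + exp(−D·α(θ − β)))
Exponent: 1.7 × 0.87 × (0.39 − (-1.4)) = 2.6474
1/(1 + e^{-2.6474}) = 0.9339
P = 0.9339
P(incorrect) = 1 − 0.9339 = 0.0661

0.066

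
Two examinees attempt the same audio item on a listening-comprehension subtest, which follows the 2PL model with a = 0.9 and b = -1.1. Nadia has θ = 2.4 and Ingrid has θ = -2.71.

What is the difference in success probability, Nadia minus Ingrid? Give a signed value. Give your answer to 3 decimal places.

0.769

P(θ) = 1 / (1 + exp(−a(θ − b)))
P(Nadia) = 0.9589  [exponent 3.1500]
P(Ingrid) = 0.1902  [exponent -1.4490]
Difference = 0.9589 − 0.1902 = 0.7688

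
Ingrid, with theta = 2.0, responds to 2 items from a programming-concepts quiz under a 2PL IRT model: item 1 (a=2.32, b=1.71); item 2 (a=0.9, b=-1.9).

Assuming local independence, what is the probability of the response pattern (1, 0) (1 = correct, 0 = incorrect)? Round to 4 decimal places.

P(theta) = 1 / (1 + exp(−a(theta − b)))
P_1 = 1/(1+e^{-0.6728}) = 0.6621
P_2 = 1/(1+e^{-3.5100}) = 0.9710
L = P_1 × (1−P_2) = 0.6621 × 0.0290 = 0.01922

0.0192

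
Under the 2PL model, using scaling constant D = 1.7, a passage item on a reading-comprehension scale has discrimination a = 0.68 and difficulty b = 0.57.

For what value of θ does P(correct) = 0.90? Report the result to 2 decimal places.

P(θ) = 1 / (1 + exp(−D·a(θ − b)))
logit = ln(0.9000/0.1000) = 2.1972
θ = b + logit/(1.7·a) = 0.57 + 2.1972/1.1560 = 2.4707

2.47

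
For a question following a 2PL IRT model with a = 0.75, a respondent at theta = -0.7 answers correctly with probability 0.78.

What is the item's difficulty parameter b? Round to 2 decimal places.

-2.39

P(theta) = 1 / (1 + exp(−a(theta − b)))
logit(0.78) = ln(0.78/0.22) = 1.2657
b = theta − logit/(a) = -0.7 − 1.2657/0.7500 = -2.3876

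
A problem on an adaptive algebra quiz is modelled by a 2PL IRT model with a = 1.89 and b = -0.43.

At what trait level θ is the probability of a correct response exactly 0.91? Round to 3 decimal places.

0.794

P(θ) = 1 / (1 + exp(−a(θ − b)))
logit = ln(0.9100/0.0900) = 2.3136
θ = b + logit/(a) = -0.43 + 2.3136/1.8900 = 0.7941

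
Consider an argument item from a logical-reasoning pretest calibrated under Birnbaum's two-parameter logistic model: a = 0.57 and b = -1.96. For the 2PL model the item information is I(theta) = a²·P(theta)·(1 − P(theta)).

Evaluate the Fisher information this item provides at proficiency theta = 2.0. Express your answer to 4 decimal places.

0.0279

P = 1/(1+e^{-2.2572}) = 0.9053
P(1−P) = 0.9053 × 0.0947 = 0.0858
I = a² × P(1−P) = 0.57² × 0.0858 = 0.02786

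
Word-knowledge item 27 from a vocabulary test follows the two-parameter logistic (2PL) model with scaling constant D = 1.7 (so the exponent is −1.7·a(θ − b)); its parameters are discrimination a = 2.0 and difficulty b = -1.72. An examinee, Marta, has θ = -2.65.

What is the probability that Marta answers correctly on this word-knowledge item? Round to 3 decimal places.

0.041

P(θ) = 1 / (1 + exp(−D·a(θ − b)))
Exponent: 1.7 × 2.0 × (-2.65 − (-1.72)) = -3.1620
1/(1 + e^{3.1620}) = 0.0406
P = 0.0406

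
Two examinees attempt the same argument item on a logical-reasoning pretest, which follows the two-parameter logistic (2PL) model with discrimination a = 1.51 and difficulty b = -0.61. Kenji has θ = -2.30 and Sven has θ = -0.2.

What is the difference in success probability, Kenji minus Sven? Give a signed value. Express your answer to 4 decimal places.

P(θ) = 1 / (1 + exp(−a(θ − b)))
P(Kenji) = 0.0723  [exponent -2.5519]
P(Sven) = 0.6500  [exponent 0.6191]
Difference = 0.0723 − 0.6500 = -0.5777

-0.5777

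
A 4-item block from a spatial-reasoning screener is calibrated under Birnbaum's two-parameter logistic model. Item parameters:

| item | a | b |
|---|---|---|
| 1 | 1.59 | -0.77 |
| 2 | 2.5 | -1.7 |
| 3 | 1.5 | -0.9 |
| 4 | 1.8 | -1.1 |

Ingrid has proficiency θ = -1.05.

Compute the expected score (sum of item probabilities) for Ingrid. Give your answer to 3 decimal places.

2.192

P(θ) = 1 / (1 + exp(−a(θ − b)))
P_1 = 1/(1+e^{0.4452}) = 0.3905
P_2 = 1/(1+e^{-1.6250}) = 0.8355
P_3 = 1/(1+e^{0.2250}) = 0.4440
P_4 = 1/(1+e^{-0.0900}) = 0.5225
E[score] = 0.3905 + 0.8355 + 0.4440 + 0.5225 = 2.1925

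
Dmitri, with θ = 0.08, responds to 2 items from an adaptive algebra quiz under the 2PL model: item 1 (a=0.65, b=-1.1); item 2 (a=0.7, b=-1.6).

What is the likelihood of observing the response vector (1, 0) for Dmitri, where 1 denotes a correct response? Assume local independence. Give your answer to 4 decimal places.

P(θ) = 1 / (1 + exp(−a(θ − b)))
P_1 = 1/(1+e^{-0.7670}) = 0.6829
P_2 = 1/(1+e^{-1.1760}) = 0.7642
L = P_1 × (1−P_2) = 0.6829 × 0.2358 = 0.16100

0.1610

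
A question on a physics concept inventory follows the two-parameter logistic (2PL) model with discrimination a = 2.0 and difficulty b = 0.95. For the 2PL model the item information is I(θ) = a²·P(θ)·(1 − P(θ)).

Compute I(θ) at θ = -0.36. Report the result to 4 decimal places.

0.2530

P = 1/(1+e^{2.6200}) = 0.0679
P(1−P) = 0.0679 × 0.9321 = 0.0633
I = a² × P(1−P) = 2.0² × 0.0633 = 0.25303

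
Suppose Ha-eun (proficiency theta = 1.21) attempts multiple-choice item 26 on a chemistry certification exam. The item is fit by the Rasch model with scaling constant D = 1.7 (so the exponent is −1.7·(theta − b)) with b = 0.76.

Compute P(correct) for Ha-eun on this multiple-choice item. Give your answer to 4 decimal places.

0.6824

P(theta) = 1 / (1 + exp(−D·(theta − b)))
Exponent: 1.7 × (1.21 − 0.76) = 0.7650
1/(1 + e^{-0.7650}) = 0.6824
P = 0.6824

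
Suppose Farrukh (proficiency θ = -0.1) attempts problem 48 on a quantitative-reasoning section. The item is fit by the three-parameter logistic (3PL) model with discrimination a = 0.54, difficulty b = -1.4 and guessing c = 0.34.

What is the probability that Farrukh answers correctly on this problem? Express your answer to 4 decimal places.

0.7813

P(θ) = c + (1 − c) · 1 / (1 + exp(−a(θ − b)))
Exponent: 0.54 × (-0.1 − (-1.4)) = 0.7020
1/(1 + e^{-0.7020}) = 0.6686
P = 0.34 + 0.66 × 0.6686 = 0.7813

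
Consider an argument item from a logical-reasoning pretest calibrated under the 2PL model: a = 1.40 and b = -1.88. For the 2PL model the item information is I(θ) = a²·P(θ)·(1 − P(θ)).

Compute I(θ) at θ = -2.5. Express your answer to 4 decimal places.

P = 1/(1+e^{0.8680}) = 0.2957
P(1−P) = 0.2957 × 0.7043 = 0.2082
I = a² × P(1−P) = 1.40² × 0.2082 = 0.40817

0.4082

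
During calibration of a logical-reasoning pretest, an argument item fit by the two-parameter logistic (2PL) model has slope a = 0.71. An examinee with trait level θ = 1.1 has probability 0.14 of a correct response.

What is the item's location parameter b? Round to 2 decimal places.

3.66

P(θ) = 1 / (1 + exp(−a(θ − b)))
logit(0.14) = ln(0.14/0.86) = -1.8153
b = θ − logit/(a) = 1.1 − (-1.8153)/0.7100 = 3.6567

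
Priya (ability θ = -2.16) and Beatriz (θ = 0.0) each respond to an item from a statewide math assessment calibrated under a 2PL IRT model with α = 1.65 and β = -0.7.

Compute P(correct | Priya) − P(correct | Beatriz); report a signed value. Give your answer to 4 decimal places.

-0.6779

P(θ) = 1 / (1 + exp(−α(θ − β)))
P(Priya) = 0.0825  [exponent -2.4090]
P(Beatriz) = 0.7604  [exponent 1.1550]
Difference = 0.0825 − 0.7604 = -0.6779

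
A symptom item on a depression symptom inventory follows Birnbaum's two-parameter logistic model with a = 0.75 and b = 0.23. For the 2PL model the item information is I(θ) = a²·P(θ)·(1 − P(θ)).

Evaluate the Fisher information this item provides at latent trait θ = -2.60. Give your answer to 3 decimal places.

0.054

P = 1/(1+e^{2.1225}) = 0.1069
P(1−P) = 0.1069 × 0.8931 = 0.0955
I = a² × P(1−P) = 0.75² × 0.0955 = 0.05372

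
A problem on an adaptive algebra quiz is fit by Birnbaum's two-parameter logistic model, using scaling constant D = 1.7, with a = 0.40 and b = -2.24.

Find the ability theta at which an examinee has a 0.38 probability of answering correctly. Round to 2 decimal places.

-2.96

P(theta) = 1 / (1 + exp(−D·a(theta − b)))
logit = ln(0.3800/0.6200) = -0.4895
theta = b + logit/(1.7·a) = -2.24 + (-0.4895)/0.6800 = -2.9599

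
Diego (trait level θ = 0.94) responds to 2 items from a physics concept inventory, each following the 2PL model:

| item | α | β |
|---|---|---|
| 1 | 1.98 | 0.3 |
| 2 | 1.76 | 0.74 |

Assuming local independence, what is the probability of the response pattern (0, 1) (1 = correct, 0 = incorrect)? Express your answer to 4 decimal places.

0.1290

P(θ) = 1 / (1 + exp(−α(θ − β)))
P_1 = 1/(1+e^{-1.2672}) = 0.7803
P_2 = 1/(1+e^{-0.3520}) = 0.5871
L = (1−P_1) × P_2 = 0.2197 × 0.5871 = 0.12901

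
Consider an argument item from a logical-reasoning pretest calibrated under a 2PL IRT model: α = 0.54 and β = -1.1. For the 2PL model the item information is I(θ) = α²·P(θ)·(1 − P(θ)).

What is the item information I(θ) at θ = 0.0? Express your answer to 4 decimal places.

0.0668

P = 1/(1+e^{-0.5940}) = 0.6443
P(1−P) = 0.6443 × 0.3557 = 0.2292
I = α² × P(1−P) = 0.54² × 0.2292 = 0.06683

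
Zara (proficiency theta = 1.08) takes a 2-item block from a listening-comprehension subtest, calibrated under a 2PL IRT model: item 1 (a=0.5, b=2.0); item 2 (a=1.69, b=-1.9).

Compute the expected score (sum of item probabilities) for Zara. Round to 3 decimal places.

P(theta) = 1 / (1 + exp(−a(theta − b)))
P_1 = 1/(1+e^{0.4600}) = 0.3870
P_2 = 1/(1+e^{-5.0362}) = 0.9935
E[score] = 0.3870 + 0.9935 = 1.3805

1.381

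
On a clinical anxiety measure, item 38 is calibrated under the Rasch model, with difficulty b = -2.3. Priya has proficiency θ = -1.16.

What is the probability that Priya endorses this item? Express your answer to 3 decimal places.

0.758

P(θ) = 1 / (1 + exp(−(θ − b)))
Exponent: (-1.16 − (-2.3)) = 1.1400
1/(1 + e^{-1.1400}) = 0.7577
P = 0.7577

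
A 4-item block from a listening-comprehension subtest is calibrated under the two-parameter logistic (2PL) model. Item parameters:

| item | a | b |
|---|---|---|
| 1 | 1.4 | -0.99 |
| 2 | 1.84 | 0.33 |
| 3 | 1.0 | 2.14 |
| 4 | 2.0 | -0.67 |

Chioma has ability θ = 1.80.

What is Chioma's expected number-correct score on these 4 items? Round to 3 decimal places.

P(θ) = 1 / (1 + exp(−a(θ − b)))
P_1 = 1/(1+e^{-3.9060}) = 0.9803
P_2 = 1/(1+e^{-2.7048}) = 0.9373
P_3 = 1/(1+e^{0.3400}) = 0.4158
P_4 = 1/(1+e^{-4.9400}) = 0.9929
E[score] = 0.9803 + 0.9373 + 0.4158 + 0.9929 = 3.3263

3.326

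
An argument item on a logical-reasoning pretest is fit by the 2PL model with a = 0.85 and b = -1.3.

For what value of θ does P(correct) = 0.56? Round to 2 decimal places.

P(θ) = 1 / (1 + exp(−a(θ − b)))
logit = ln(0.5600/0.4400) = 0.2412
θ = b + logit/(a) = -1.3 + 0.2412/0.8500 = -1.0163

-1.02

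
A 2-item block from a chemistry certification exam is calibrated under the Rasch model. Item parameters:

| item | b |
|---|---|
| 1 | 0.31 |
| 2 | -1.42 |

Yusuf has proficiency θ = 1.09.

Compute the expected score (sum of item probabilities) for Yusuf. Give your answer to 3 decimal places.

1.611

P(θ) = 1 / (1 + exp(−(θ − b)))
P_1 = 1/(1+e^{-0.7800}) = 0.6857
P_2 = 1/(1+e^{-2.5100}) = 0.9248
E[score] = 0.6857 + 0.9248 = 1.6105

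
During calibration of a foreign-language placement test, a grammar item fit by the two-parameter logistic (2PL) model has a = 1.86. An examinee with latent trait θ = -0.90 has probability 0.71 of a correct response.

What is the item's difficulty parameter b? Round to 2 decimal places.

P(θ) = 1 / (1 + exp(−a(θ − b)))
logit(0.71) = ln(0.71/0.29) = 0.8954
b = θ − logit/(a) = -0.90 − 0.8954/1.8600 = -1.3814

-1.38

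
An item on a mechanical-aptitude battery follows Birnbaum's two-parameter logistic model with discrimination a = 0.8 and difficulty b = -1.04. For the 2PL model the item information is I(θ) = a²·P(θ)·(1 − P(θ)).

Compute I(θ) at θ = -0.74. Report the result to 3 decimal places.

0.158

P = 1/(1+e^{-0.2400}) = 0.5597
P(1−P) = 0.5597 × 0.4403 = 0.2464
I = a² × P(1−P) = 0.8² × 0.2464 = 0.15772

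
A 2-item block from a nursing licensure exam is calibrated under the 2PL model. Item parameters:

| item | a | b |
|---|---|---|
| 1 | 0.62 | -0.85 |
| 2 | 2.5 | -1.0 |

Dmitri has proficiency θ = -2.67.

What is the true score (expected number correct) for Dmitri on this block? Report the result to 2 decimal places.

0.26

P(θ) = 1 / (1 + exp(−a(θ − b)))
P_1 = 1/(1+e^{1.1284}) = 0.2445
P_2 = 1/(1+e^{4.1750}) = 0.0151
E[score] = 0.2445 + 0.0151 = 0.2596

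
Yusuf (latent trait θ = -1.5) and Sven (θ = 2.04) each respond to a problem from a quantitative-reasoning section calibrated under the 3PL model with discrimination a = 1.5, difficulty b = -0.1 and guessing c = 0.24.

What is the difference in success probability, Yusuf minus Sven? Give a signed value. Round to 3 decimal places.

P(θ) = c + (1 − c) · 1 / (1 + exp(−a(θ − b)))
P(Yusuf) = 0.3229  [exponent -2.1000]
P(Sven) = 0.9705  [exponent 3.2100]
Difference = 0.3229 − 0.9705 = -0.6476

-0.648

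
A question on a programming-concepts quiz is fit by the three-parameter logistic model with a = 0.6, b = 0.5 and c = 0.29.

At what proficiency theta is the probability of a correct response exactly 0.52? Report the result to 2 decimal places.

-0.73

P(theta) = c + (1 − c) · 1 / (1 + exp(−a(theta − b)))
Remove guessing floor: (0.52 − 0.29)/(1 − 0.29) = 0.3239
logit = ln(0.3239/0.6761) = -0.7357
theta = b + logit/(a) = 0.5 + (-0.7357)/0.6000 = -0.7262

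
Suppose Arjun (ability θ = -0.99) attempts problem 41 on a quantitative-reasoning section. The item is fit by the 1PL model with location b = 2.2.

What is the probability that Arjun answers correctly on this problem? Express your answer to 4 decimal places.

P(θ) = 1 / (1 + exp(−(θ − b)))
Exponent: (-0.99 − 2.2) = -3.1900
1/(1 + e^{3.1900}) = 0.0395
P = 0.0395

0.0395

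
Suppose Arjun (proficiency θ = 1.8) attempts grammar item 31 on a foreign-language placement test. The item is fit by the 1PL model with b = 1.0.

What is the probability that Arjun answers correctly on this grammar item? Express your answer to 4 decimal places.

0.6900

P(θ) = 1 / (1 + exp(−(θ − b)))
Exponent: (1.8 − 1.0) = 0.8000
1/(1 + e^{-0.8000}) = 0.6900
P = 0.6900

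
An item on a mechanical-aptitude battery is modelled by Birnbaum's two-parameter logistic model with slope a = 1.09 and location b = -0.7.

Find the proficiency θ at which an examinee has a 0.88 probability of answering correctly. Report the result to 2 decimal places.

P(θ) = 1 / (1 + exp(−a(θ − b)))
logit = ln(0.8800/0.1200) = 1.9924
θ = b + logit/(a) = -0.7 + 1.9924/1.0900 = 1.1279

1.13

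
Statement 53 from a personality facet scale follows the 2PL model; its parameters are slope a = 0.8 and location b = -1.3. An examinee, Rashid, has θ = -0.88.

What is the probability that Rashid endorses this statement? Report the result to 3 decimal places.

0.583

P(θ) = 1 / (1 + exp(−a(θ − b)))
Exponent: 0.8 × (-0.88 − (-1.3)) = 0.3360
1/(1 + e^{-0.3360}) = 0.5832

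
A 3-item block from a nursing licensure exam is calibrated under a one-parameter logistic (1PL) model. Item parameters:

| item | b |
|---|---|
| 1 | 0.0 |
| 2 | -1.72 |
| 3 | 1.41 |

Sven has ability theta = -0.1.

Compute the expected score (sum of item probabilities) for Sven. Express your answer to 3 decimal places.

P(theta) = 1 / (1 + exp(−(theta − b)))
P_1 = 1/(1+e^{0.1000}) = 0.4750
P_2 = 1/(1+e^{-1.6200}) = 0.8348
P_3 = 1/(1+e^{1.5100}) = 0.1809
E[score] = 0.4750 + 0.8348 + 0.1809 = 1.4908

1.491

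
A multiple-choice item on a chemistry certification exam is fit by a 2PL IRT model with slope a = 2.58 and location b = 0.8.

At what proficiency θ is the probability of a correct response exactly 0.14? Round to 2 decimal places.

0.10

P(θ) = 1 / (1 + exp(−a(θ − b)))
logit = ln(0.1400/0.8600) = -1.8153
θ = b + logit/(a) = 0.8 + (-1.8153)/2.5800 = 0.0964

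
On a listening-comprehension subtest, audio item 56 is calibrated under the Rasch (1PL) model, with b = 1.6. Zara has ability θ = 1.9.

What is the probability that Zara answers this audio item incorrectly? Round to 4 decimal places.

P(θ) = 1 / (1 + exp(−(θ − b)))
Exponent: (1.9 − 1.6) = 0.3000
1/(1 + e^{-0.3000}) = 0.5744
P = 0.5744
P(incorrect) = 1 − 0.5744 = 0.4256

0.4256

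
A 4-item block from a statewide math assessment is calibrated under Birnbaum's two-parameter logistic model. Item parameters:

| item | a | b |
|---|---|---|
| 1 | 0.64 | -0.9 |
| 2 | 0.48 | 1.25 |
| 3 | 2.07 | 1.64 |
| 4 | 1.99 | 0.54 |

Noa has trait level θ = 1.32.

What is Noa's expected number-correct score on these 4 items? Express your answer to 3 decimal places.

P(θ) = 1 / (1 + exp(−a(θ − b)))
P_1 = 1/(1+e^{-1.4208}) = 0.8055
P_2 = 1/(1+e^{-0.0336}) = 0.5084
P_3 = 1/(1+e^{0.6624}) = 0.3402
P_4 = 1/(1+e^{-1.5522}) = 0.8252
E[score] = 0.8055 + 0.5084 + 0.3402 + 0.8252 = 2.4793

2.479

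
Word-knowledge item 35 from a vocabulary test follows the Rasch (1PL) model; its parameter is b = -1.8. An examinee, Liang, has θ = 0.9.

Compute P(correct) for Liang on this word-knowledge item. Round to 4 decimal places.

P(θ) = 1 / (1 + exp(−(θ − b)))
Exponent: (0.9 − (-1.8)) = 2.7000
1/(1 + e^{-2.7000}) = 0.9370
P = 0.9370

0.9370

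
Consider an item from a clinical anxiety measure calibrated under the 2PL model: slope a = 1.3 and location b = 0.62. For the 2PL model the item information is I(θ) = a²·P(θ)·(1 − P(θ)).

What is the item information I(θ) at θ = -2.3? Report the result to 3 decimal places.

0.036

P = 1/(1+e^{3.7960}) = 0.0220
P(1−P) = 0.0220 × 0.9780 = 0.0215
I = a² × P(1−P) = 1.3² × 0.0215 = 0.03631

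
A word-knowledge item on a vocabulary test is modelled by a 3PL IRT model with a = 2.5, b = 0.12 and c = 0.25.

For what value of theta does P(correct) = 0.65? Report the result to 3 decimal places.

P(theta) = c + (1 − c) · 1 / (1 + exp(−a(theta − b)))
Remove guessing floor: (0.65 − 0.25)/(1 − 0.25) = 0.5333
logit = ln(0.5333/0.4667) = 0.1335
theta = b + logit/(a) = 0.12 + 0.1335/2.5000 = 0.1734

0.173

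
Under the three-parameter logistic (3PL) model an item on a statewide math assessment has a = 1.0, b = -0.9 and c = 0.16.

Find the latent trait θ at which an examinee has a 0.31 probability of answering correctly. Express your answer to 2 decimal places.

-2.43

P(θ) = c + (1 − c) · 1 / (1 + exp(−a(θ − b)))
Remove guessing floor: (0.31 − 0.16)/(1 − 0.16) = 0.1786
logit = ln(0.1786/0.8214) = -1.5261
θ = b + logit/(a) = -0.9 + (-1.5261)/1.0000 = -2.4261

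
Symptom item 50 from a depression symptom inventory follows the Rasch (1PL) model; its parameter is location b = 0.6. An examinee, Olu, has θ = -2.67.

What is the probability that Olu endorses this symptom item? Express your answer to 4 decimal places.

0.0366

P(θ) = 1 / (1 + exp(−(θ − b)))
Exponent: (-2.67 − 0.6) = -3.2700
1/(1 + e^{3.2700}) = 0.0366
P = 0.0366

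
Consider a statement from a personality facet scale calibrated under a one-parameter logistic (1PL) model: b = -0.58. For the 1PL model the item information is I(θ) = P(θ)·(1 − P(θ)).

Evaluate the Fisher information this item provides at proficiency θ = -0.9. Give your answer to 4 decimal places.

0.2437

P = 1/(1+e^{0.3200}) = 0.4207
P(1−P) = 0.4207 × 0.5793 = 0.2437
I = P(1−P) = 0.24371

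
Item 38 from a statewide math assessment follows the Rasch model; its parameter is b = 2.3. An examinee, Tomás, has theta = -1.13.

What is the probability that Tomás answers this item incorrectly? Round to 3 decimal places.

P(theta) = 1 / (1 + exp(−(theta − b)))
Exponent: (-1.13 − 2.3) = -3.4300
1/(1 + e^{3.4300}) = 0.0314
P = 0.0314
P(incorrect) = 1 − 0.0314 = 0.9686

0.969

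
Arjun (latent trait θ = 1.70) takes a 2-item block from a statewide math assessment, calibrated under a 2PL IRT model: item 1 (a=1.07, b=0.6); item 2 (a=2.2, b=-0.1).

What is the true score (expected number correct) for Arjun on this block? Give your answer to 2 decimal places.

1.75

P(θ) = 1 / (1 + exp(−a(θ − b)))
P_1 = 1/(1+e^{-1.1770}) = 0.7644
P_2 = 1/(1+e^{-3.9600}) = 0.9813
E[score] = 0.7644 + 0.9813 = 1.7457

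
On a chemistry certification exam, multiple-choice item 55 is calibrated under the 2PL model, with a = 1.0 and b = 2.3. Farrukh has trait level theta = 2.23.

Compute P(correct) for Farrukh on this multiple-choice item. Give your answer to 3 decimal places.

0.483

P(theta) = 1 / (1 + exp(−a(theta − b)))
Exponent: 1.0 × (2.23 − 2.3) = -0.0700
1/(1 + e^{0.0700}) = 0.4825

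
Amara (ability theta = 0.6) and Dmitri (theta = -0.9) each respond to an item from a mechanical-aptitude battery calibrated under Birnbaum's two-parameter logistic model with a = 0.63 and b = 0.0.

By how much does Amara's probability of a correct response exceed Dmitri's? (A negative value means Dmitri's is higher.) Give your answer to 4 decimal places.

P(theta) = 1 / (1 + exp(−a(theta − b)))
P(Amara) = 0.5934  [exponent 0.3780]
P(Dmitri) = 0.3619  [exponent -0.5670]
Difference = 0.5934 − 0.3619 = 0.2315

0.2315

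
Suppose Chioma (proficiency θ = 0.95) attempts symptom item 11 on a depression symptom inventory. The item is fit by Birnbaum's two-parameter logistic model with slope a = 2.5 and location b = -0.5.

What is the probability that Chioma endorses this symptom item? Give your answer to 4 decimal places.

0.9740

P(θ) = 1 / (1 + exp(−a(θ − b)))
Exponent: 2.5 × (0.95 − (-0.5)) = 3.6250
1/(1 + e^{-3.6250}) = 0.9740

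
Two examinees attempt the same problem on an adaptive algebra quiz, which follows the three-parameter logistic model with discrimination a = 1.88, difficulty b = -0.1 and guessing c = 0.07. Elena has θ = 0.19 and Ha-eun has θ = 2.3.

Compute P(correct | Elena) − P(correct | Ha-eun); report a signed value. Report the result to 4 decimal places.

P(θ) = c + (1 − c) · 1 / (1 + exp(−a(θ − b)))
P(Elena) = 0.6587  [exponent 0.5452]
P(Ha-eun) = 0.9899  [exponent 4.5120]
Difference = 0.6587 − 0.9899 = -0.3312

-0.3312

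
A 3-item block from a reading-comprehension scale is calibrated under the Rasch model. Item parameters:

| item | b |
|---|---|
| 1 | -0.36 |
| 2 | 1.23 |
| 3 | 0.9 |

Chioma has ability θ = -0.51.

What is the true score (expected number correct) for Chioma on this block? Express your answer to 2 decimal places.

0.81

P(θ) = 1 / (1 + exp(−(θ − b)))
P_1 = 1/(1+e^{0.1500}) = 0.4626
P_2 = 1/(1+e^{1.7400}) = 0.1493
P_3 = 1/(1+e^{1.4100}) = 0.1962
E[score] = 0.4626 + 0.1493 + 0.1962 = 0.8081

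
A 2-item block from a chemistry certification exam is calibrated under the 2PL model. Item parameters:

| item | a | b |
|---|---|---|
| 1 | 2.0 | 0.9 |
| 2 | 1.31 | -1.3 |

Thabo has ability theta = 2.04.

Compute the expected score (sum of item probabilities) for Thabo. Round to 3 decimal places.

P(theta) = 1 / (1 + exp(−a(theta − b)))
P_1 = 1/(1+e^{-2.2800}) = 0.9072
P_2 = 1/(1+e^{-4.3754}) = 0.9876
E[score] = 0.9072 + 0.9876 = 1.8948

1.895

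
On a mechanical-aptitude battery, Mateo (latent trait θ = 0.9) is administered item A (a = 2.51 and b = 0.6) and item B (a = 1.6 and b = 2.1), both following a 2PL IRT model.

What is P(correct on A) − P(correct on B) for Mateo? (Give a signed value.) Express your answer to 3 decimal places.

0.552

P(θ) = 1 / (1 + exp(−a(θ − b)))
P_A = 0.6798
P_B = 0.1279
P_A − P_B = 0.5520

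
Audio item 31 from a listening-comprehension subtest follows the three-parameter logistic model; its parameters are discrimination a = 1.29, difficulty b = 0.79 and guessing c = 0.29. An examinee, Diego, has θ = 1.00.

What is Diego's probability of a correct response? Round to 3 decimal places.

0.693

P(θ) = c + (1 − c) · 1 / (1 + exp(−a(θ − b)))
Exponent: 1.29 × (1.00 − 0.79) = 0.2709
1/(1 + e^{-0.2709}) = 0.5673
P = 0.29 + 0.71 × 0.5673 = 0.6928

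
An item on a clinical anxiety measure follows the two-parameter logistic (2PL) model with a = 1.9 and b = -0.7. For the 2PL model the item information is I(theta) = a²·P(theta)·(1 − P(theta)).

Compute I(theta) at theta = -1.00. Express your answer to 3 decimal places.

0.833

P = 1/(1+e^{0.5700}) = 0.3612
P(1−P) = 0.3612 × 0.6388 = 0.2307
I = a² × P(1−P) = 1.9² × 0.2307 = 0.83299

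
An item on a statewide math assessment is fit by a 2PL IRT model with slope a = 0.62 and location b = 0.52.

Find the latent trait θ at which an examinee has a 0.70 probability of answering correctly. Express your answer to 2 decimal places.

P(θ) = 1 / (1 + exp(−a(θ − b)))
logit = ln(0.7000/0.3000) = 0.8473
θ = b + logit/(a) = 0.52 + 0.8473/0.6200 = 1.8866

1.89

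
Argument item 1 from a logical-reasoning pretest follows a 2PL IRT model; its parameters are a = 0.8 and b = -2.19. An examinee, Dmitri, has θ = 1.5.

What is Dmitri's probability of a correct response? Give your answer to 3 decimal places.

P(θ) = 1 / (1 + exp(−a(θ − b)))
Exponent: 0.8 × (1.5 − (-2.19)) = 2.9520
1/(1 + e^{-2.9520}) = 0.9504

0.950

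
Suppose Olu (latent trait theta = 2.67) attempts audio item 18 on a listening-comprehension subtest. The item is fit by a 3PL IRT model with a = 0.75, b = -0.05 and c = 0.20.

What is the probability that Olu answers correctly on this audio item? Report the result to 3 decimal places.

P(theta) = c + (1 − c) · 1 / (1 + exp(−a(theta − b)))
Exponent: 0.75 × (2.67 − (-0.05)) = 2.0400
1/(1 + e^{-2.0400}) = 0.8849
P = 0.20 + 0.80 × 0.8849 = 0.9079

0.908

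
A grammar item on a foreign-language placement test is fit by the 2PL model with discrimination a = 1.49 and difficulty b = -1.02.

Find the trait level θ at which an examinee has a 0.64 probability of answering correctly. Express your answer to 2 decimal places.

P(θ) = 1 / (1 + exp(−a(θ − b)))
logit = ln(0.6400/0.3600) = 0.5754
θ = b + logit/(a) = -1.02 + 0.5754/1.4900 = -0.6338

-0.63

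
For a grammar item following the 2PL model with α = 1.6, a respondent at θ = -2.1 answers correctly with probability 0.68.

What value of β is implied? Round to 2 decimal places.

P(θ) = 1 / (1 + exp(−α(θ − β)))
logit(0.68) = ln(0.68/0.32) = 0.7538
β = θ − logit/(α) = -2.1 − 0.7538/1.6000 = -2.5711

-2.57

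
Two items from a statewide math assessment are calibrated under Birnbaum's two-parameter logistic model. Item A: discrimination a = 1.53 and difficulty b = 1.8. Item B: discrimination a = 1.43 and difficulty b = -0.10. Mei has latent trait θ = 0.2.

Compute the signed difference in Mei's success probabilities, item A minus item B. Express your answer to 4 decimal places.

-0.5260

P(θ) = 1 / (1 + exp(−a(θ − b)))
P_A = 0.0796
P_B = 0.6056
P_A − P_B = -0.5260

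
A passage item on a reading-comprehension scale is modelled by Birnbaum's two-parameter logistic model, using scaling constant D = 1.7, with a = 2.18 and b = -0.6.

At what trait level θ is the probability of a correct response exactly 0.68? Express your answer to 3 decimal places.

P(θ) = 1 / (1 + exp(−D·a(θ − b)))
logit = ln(0.6800/0.3200) = 0.7538
θ = b + logit/(1.7·a) = -0.6 + 0.7538/3.7060 = -0.3966

-0.397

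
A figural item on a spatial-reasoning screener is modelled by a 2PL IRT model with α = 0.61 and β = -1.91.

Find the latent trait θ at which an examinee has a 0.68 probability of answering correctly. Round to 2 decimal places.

-0.67

P(θ) = 1 / (1 + exp(−α(θ − β)))
logit = ln(0.6800/0.3200) = 0.7538
θ = β + logit/(α) = -1.91 + 0.7538/0.6100 = -0.6743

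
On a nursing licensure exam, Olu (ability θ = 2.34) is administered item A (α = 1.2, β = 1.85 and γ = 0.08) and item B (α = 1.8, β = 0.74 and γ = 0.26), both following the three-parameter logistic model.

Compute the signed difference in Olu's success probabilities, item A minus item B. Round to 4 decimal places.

P(θ) = γ + (1 − γ) · 1 / (1 + exp(−α(θ − β)))
P_A = 0.6715
P_B = 0.9607
P_A − P_B = -0.2892

-0.2892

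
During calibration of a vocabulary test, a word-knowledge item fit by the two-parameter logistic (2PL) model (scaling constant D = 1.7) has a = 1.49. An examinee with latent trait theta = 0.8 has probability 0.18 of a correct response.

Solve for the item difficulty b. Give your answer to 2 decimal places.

1.40

P(theta) = 1 / (1 + exp(−D·a(theta − b)))
logit(0.18) = ln(0.18/0.82) = -1.5163
b = theta − logit/(1.7·a) = 0.8 − (-1.5163)/2.5330 = 1.3986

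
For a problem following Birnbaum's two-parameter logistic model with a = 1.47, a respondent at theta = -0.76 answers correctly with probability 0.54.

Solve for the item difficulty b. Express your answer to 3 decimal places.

-0.869

P(theta) = 1 / (1 + exp(−a(theta − b)))
logit(0.54) = ln(0.54/0.46) = 0.1603
b = theta − logit/(a) = -0.76 − 0.1603/1.4700 = -0.8691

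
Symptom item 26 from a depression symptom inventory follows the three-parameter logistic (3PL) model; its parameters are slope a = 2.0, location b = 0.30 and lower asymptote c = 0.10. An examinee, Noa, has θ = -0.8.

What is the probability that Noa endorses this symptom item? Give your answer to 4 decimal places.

P(θ) = c + (1 − c) · 1 / (1 + exp(−a(θ − b)))
Exponent: 2.0 × (-0.8 − 0.30) = -2.2000
1/(1 + e^{2.2000}) = 0.0998
P = 0.10 + 0.90 × 0.0998 = 0.1898

0.1898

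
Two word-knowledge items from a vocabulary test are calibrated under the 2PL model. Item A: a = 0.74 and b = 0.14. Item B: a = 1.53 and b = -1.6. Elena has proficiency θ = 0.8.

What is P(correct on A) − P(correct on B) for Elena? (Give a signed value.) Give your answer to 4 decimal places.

P(θ) = 1 / (1 + exp(−a(θ − b)))
P_A = 0.6197
P_B = 0.9752
P_A − P_B = -0.3555

-0.3555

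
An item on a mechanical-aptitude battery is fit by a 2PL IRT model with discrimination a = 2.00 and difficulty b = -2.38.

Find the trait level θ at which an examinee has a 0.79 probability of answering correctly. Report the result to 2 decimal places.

-1.72

P(θ) = 1 / (1 + exp(−a(θ − b)))
logit = ln(0.7900/0.2100) = 1.3249
θ = b + logit/(a) = -2.38 + 1.3249/2.0000 = -1.7175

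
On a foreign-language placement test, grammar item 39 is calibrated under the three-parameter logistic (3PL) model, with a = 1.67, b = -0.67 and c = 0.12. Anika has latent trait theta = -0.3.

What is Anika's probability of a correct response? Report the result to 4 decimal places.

P(theta) = c + (1 − c) · 1 / (1 + exp(−a(theta − b)))
Exponent: 1.67 × (-0.3 − (-0.67)) = 0.6179
1/(1 + e^{-0.6179}) = 0.6497
P = 0.12 + 0.88 × 0.6497 = 0.6918

0.6918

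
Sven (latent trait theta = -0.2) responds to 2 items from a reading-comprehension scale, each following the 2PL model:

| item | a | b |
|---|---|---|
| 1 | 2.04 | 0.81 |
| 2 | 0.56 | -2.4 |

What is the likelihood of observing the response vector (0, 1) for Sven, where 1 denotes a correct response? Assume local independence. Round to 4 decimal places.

P(theta) = 1 / (1 + exp(−a(theta − b)))
P_1 = 1/(1+e^{2.0604}) = 0.1130
P_2 = 1/(1+e^{-1.2320}) = 0.7742
L = (1−P_1) × P_2 = 0.8870 × 0.7742 = 0.68668

0.6867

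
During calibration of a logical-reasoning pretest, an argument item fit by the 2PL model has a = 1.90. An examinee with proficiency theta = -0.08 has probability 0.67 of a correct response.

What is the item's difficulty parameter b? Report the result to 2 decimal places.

P(theta) = 1 / (1 + exp(−a(theta − b)))
logit(0.67) = ln(0.67/0.33) = 0.7082
b = theta − logit/(a) = -0.08 − 0.7082/1.9000 = -0.4527

-0.45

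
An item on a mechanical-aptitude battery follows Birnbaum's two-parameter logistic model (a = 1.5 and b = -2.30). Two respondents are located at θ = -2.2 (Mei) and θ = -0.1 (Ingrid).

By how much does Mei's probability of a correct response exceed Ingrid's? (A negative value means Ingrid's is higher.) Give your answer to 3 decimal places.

P(θ) = 1 / (1 + exp(−a(θ − b)))
P(Mei) = 0.5374  [exponent 0.1500]
P(Ingrid) = 0.9644  [exponent 3.3000]
Difference = 0.5374 − 0.9644 = -0.4270

-0.427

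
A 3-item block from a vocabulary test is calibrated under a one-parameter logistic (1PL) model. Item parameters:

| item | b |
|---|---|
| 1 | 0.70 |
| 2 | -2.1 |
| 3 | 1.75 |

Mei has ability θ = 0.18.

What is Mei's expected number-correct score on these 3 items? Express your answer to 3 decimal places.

1.452

P(θ) = 1 / (1 + exp(−(θ − b)))
P_1 = 1/(1+e^{0.5200}) = 0.3729
P_2 = 1/(1+e^{-2.2800}) = 0.9072
P_3 = 1/(1+e^{1.5700}) = 0.1722
E[score] = 0.3729 + 0.9072 + 0.1722 = 1.4523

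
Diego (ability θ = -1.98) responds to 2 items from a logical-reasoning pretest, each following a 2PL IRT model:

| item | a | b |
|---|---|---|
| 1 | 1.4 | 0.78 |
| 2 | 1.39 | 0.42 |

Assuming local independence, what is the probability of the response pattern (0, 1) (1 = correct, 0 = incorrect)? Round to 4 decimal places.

P(θ) = 1 / (1 + exp(−a(θ − b)))
P_1 = 1/(1+e^{3.8640}) = 0.0206
P_2 = 1/(1+e^{3.3360}) = 0.0344
L = (1−P_1) × P_2 = 0.9794 × 0.0344 = 0.03365

0.0337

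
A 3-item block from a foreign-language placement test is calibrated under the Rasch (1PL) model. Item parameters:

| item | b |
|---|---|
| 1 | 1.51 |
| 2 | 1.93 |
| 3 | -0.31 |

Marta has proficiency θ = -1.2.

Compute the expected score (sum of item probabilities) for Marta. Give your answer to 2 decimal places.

P(θ) = 1 / (1 + exp(−(θ − b)))
P_1 = 1/(1+e^{2.7100}) = 0.0624
P_2 = 1/(1+e^{3.1300}) = 0.0419
P_3 = 1/(1+e^{0.8900}) = 0.2911
E[score] = 0.0624 + 0.0419 + 0.2911 = 0.3954

0.40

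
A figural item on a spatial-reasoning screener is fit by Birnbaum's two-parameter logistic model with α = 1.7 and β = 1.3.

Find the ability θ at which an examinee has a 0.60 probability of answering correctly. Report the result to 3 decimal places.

1.539

P(θ) = 1 / (1 + exp(−α(θ − β)))
logit = ln(0.6000/0.4000) = 0.4055
θ = β + logit/(α) = 1.3 + 0.4055/1.7000 = 1.5385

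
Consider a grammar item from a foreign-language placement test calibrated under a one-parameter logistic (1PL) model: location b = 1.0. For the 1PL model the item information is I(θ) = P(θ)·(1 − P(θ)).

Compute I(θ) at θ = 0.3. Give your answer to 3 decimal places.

0.222

P = 1/(1+e^{0.7000}) = 0.3318
P(1−P) = 0.3318 × 0.6682 = 0.2217
I = P(1−P) = 0.22171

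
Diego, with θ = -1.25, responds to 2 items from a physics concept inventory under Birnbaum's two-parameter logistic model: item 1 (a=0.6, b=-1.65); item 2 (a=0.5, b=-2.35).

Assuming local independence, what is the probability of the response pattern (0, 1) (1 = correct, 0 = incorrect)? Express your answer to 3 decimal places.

P(θ) = 1 / (1 + exp(−a(θ − b)))
P_1 = 1/(1+e^{-0.2400}) = 0.5597
P_2 = 1/(1+e^{-0.5500}) = 0.6341
L = (1−P_1) × P_2 = 0.4403 × 0.6341 = 0.27920

0.279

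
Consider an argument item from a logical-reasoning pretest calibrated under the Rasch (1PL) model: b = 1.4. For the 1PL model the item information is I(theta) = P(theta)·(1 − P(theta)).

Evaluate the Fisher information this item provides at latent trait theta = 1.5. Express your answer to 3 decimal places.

0.249

P = 1/(1+e^{-0.1000}) = 0.5250
P(1−P) = 0.5250 × 0.4750 = 0.2494
I = P(1−P) = 0.24938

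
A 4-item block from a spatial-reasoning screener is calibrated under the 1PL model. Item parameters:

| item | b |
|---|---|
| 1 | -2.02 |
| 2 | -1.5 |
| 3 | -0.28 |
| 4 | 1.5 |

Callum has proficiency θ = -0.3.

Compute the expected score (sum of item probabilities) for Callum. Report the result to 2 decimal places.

P(θ) = 1 / (1 + exp(−(θ − b)))
P_1 = 1/(1+e^{-1.7200}) = 0.8481
P_2 = 1/(1+e^{-1.2000}) = 0.7685
P_3 = 1/(1+e^{0.0200}) = 0.4950
P_4 = 1/(1+e^{1.8000}) = 0.1419
E[score] = 0.8481 + 0.7685 + 0.4950 + 0.1419 = 2.2535

2.25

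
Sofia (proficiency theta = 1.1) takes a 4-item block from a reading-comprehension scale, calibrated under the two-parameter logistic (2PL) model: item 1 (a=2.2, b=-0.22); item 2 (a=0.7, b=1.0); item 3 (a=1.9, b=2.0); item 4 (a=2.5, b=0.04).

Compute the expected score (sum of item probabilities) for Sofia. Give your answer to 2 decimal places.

P(theta) = 1 / (1 + exp(−a(theta − b)))
P_1 = 1/(1+e^{-2.9040}) = 0.9480
P_2 = 1/(1+e^{-0.0700}) = 0.5175
P_3 = 1/(1+e^{1.7100}) = 0.1532
P_4 = 1/(1+e^{-2.6500}) = 0.9340
E[score] = 0.9480 + 0.5175 + 0.1532 + 0.9340 = 2.5527

2.55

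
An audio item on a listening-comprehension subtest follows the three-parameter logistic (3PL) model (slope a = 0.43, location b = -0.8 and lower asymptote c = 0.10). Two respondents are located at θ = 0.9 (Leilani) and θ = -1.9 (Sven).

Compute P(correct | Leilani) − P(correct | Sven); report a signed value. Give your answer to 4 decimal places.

0.2620

P(θ) = c + (1 − c) · 1 / (1 + exp(−a(θ − b)))
P(Leilani) = 0.7075  [exponent 0.7310]
P(Sven) = 0.4455  [exponent -0.4730]
Difference = 0.7075 − 0.4455 = 0.2620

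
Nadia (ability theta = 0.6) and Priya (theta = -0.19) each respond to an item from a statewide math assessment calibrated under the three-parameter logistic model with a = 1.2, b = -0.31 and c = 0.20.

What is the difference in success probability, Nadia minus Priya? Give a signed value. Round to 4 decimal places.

P(theta) = c + (1 − c) · 1 / (1 + exp(−a(theta − b)))
P(Nadia) = 0.7990  [exponent 1.0920]
P(Priya) = 0.6288  [exponent 0.1440]
Difference = 0.7990 − 0.6288 = 0.1703

0.1703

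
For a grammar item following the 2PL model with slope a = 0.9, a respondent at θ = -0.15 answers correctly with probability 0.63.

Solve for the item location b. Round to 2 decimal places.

P(θ) = 1 / (1 + exp(−a(θ − b)))
logit(0.63) = ln(0.63/0.37) = 0.5322
b = θ − logit/(a) = -0.15 − 0.5322/0.9000 = -0.7414

-0.74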